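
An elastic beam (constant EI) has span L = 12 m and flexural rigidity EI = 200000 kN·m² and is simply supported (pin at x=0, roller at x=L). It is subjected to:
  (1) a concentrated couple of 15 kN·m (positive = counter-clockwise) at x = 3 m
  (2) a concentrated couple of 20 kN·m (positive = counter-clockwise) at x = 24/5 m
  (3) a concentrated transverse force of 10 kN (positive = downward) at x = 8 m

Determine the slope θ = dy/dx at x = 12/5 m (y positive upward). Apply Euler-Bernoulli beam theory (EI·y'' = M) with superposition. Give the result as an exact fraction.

θ(12/5) = -10543/72000000 rad

Load 1 — applied couple M₀=15 kN·m at a=3 m (b=L-a=9):
  θ_1 = (M₀x²/(2L)+C₁)/EI  [x≤a] with C₁=M₀(3b²-L²)/(6L)=165/8 = (15·(12/5)²/(2·12)+(165/8))/200000 = 969/8000000 rad
Load 2 — applied couple M₀=20 kN·m at a=24/5 m (b=L-a=36/5):
  θ_2 = (M₀x²/(2L)+C₁)/EI  [x≤a] with C₁=M₀(3b²-L²)/(6L)=16/5 = (20·(12/5)²/(2·12)+(16/5))/200000 = 1/25000 rad
Load 3 — point force P=10 kN at a=8 m (b=L-a=4):
  θ_3 = -Pb(L²-b²-3x²)/(6LEI)  [x≤a] = -10·4·(12²-4²-3·(12/5)²)/(6·12·200000) = -173/562500 rad
Superposition: θ = Σ θ_i = -10543/72000000 rad ≈ -0.000146 rad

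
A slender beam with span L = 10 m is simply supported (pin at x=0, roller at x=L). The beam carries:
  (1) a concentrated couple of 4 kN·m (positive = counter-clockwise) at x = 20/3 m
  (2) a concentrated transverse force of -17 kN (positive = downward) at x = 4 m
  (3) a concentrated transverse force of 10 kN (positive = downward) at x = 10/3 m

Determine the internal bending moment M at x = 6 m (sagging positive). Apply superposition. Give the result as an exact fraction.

M(6) = -172/15 kN·m

Load 1 — applied couple M₀=4 kN·m at a=20/3 m (b=L-a=10/3):
  M_1 = M₀x/L  [x≤a] = 4·6/10 = 12/5 kN·m
Load 2 — point force P=-17 kN at a=4 m (b=L-a=6):
  M_2 = Pa(L-x)/L  [x>a] = (-17)·4·(10-6)/10 = -136/5 kN·m
Load 3 — point force P=10 kN at a=10/3 m (b=L-a=20/3):
  M_3 = Pa(L-x)/L  [x>a] = 10·(10/3)·(10-6)/10 = 40/3 kN·m
Superposition: M = Σ M_i = -172/15 kN·m ≈ -11.466667 kN·m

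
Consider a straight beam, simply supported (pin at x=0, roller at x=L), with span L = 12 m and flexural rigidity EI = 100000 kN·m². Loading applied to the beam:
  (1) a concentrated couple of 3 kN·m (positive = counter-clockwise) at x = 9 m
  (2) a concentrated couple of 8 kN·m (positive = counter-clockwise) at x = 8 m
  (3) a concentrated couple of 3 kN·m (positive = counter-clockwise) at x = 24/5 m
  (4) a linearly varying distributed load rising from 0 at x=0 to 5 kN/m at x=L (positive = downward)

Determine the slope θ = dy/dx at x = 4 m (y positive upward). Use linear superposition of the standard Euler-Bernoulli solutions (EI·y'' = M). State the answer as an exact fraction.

Load 1 — applied couple M₀=3 kN·m at a=9 m (b=L-a=3):
  θ_1 = (M₀x²/(2L)+C₁)/EI  [x≤a] with C₁=M₀(3b²-L²)/(6L)=-39/8 = (3·4²/(2·12)+(-39/8))/100000 = -23/800000 rad
Load 2 — applied couple M₀=8 kN·m at a=8 m (b=L-a=4):
  θ_2 = (M₀x²/(2L)+C₁)/EI  [x≤a] with C₁=M₀(3b²-L²)/(6L)=-32/3 = (8·4²/(2·12)+(-32/3))/100000 = -1/18750 rad
Load 3 — applied couple M₀=3 kN·m at a=24/5 m (b=L-a=36/5):
  θ_3 = (M₀x²/(2L)+C₁)/EI  [x≤a] with C₁=M₀(3b²-L²)/(6L)=12/25 = (3·4²/(2·12)+(12/25))/100000 = 31/1250000 rad
Load 4 — triangular load w₀=5 kN/m (0→w₀ over full span):
  θ_4 = -w₀(7L⁴-30L²x²+15x⁴)/(360LEI) = -5·(7·12⁴-30·12²·4²+15·4⁴)/(360·12·100000) = -26/28125 rad
Superposition: θ = Σ θ_i = -176711/180000000 rad ≈ -0.000982 rad

θ(4) = -176711/180000000 rad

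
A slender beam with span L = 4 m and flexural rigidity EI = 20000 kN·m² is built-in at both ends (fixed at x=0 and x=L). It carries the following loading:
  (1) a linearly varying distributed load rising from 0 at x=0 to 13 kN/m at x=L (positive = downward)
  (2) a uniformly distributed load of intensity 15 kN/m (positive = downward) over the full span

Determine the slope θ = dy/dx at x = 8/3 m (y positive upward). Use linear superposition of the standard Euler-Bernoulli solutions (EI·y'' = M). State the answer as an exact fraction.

Load 1 — triangular load w₀=13 kN/m (0→w₀ over full span):
  θ_1 = -w₀(2x(L-x)(L-2x)(x+2L)+x²(L-x)²)/(120LEI) = -13·(2·(8/3)·(4-(8/3))·(4-2·(8/3))·((8/3)+2·4)+(8/3)²·(4-(8/3))²)/(120·4·20000) = 91/759375 rad
Load 2 — uniform load w=15 kN/m over full span:
  θ_2 = -wx(L-x)(L-2x)/(12EI) = -15·(8/3)·(4-(8/3))·(4-2·(8/3))/(12·20000) = 1/3375 rad
Superposition: θ = Σ θ_i = 316/759375 rad ≈ 0.000416 rad

θ(8/3) = 316/759375 rad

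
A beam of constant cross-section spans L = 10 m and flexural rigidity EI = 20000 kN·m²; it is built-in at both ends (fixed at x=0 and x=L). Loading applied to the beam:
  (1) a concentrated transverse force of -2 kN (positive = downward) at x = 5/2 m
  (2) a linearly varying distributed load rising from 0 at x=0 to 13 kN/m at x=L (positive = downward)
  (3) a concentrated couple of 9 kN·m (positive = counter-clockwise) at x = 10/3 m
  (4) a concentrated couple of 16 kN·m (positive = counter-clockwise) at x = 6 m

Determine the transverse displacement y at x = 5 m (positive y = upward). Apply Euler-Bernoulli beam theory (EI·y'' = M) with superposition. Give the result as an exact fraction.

y(5) = -2681/320000 m

Load 1 — point force P=-2 kN at a=5/2 m (b=L-a=15/2):
  y_1 = -Pa²(L-x)²(3bL-(3b+a)(L-x))/(6L³EI)  [x>a] = -(-2)·(5/2)²·(10-5)²·(3·(15/2)·10-(3·(15/2)+(5/2))·(10-5))/(6·10³·20000) = 1/3840 m
Load 2 — triangular load w₀=13 kN/m (0→w₀ over full span):
  y_2 = -w₀x²(L-x)²(x+2L)/(120LEI) = -13·5²·(10-5)²·(5+2·10)/(120·10·20000) = -13/1536 m
Load 3 — applied couple M₀=9 kN·m at a=10/3 m (b=L-a=20/3):
  y_3 = (R_Ax³/6 - M_Ax²/2 - M₀(x-a)²/2)/EI  [x>a] with R_A=6/5, M_A=0 = ((6/5)·5³/6 - 0·5²/2 - 9·(5-(10/3))²/2)/20000 = 1/1600 m
Load 4 — applied couple M₀=16 kN·m at a=6 m (b=L-a=4):
  y_4 = (R_Ax³/6 - M_Ax²/2)/EI  [x≤a] with R_A=288/125, M_A=128/25 = ((288/125)·5³/6 - (128/25)·5²/2)/20000 = -1/1250 m
Superposition: y = Σ y_i = -2681/320000 m ≈ -0.008378 m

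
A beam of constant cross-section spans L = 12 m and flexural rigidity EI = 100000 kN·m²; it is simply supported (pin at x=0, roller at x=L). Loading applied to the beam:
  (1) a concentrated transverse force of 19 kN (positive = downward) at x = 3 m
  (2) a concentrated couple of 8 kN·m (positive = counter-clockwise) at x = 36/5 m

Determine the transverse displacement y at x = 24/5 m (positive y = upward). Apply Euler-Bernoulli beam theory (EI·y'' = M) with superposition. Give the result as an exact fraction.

y(24/5) = -25083/5000000 m

Load 1 — point force P=19 kN at a=3 m (b=L-a=9):
  y_1 = -Pa(L-x)(2Lx-a²-x²)/(6LEI)  [x>a] = -19·3·(12-(24/5))·(2·12·(24/5)-3²-(24/5)²)/(6·12·100000) = -118503/25000000 m
Load 2 — applied couple M₀=8 kN·m at a=36/5 m (b=L-a=24/5):
  y_2 = (M₀x³/(6L)+C₁x)/EI  [x≤a] with C₁=M₀(3b²-L²)/(6L)=-208/25 = (8·(24/5)³/(6·12)+(-208/25)·(24/5))/100000 = -108/390625 m
Superposition: y = Σ y_i = -25083/5000000 m ≈ -0.005017 m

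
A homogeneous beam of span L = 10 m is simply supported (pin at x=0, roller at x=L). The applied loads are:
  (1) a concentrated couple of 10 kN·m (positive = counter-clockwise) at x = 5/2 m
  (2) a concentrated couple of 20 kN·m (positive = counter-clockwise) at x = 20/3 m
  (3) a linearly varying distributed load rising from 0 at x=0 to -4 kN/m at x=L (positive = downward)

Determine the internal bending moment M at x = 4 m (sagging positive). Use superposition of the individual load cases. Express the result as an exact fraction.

M(4) = -102/5 kN·m

Load 1 — applied couple M₀=10 kN·m at a=5/2 m (b=L-a=15/2):
  M_1 = M₀x/L - M₀  [x>a] = 10·4/10 - 10 = -6 kN·m
Load 2 — applied couple M₀=20 kN·m at a=20/3 m (b=L-a=10/3):
  M_2 = M₀x/L  [x≤a] = 20·4/10 = 8 kN·m
Load 3 — triangular load w₀=-4 kN/m (0→w₀ over full span):
  M_3 = w₀Lx/6 - w₀x³/(6L) = (-4)·10·4/6 - (-4)·4³/(6·10) = -112/5 kN·m
Superposition: M = Σ M_i = -102/5 kN·m ≈ -20.400000 kN·m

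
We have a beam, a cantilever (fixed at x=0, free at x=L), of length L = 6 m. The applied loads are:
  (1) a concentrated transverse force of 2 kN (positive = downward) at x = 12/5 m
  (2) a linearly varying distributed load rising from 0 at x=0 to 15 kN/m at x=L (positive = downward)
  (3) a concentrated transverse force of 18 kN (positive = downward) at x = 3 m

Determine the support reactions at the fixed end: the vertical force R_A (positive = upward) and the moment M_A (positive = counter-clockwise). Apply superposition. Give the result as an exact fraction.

R_A = 65 kN, M_A = 1194/5 kN·m

Load 1 — point force P=2 kN at a=12/5 m (b=L-a=18/5):
  R_A = P = 2 kN
  M_A = Pa = 2·(12/5) = 24/5 kN·m
Load 2 — triangular load w₀=15 kN/m (0→w₀ over full span):
  R_A = w₀L/2 = 15·6/2 = 45 kN
  M_A = w₀L²/3 = 15·6²/3 = 180 kN·m
Load 3 — point force P=18 kN at a=3 m (b=L-a=3):
  R_A = P = 18 kN
  M_A = Pa = 18·3 = 54 kN·m
Superposition: R_A = 65 kN, M_A = 1194/5 kN·m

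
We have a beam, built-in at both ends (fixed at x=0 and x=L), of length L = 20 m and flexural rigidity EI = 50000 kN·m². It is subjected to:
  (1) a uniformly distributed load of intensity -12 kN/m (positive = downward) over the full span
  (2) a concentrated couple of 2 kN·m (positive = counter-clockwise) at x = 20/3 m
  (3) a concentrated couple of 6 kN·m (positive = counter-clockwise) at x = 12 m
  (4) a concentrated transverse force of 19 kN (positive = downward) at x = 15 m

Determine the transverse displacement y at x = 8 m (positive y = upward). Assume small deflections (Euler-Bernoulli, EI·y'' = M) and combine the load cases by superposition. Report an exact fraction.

Load 1 — uniform load w=-12 kN/m over full span:
  y_1 = -wx²(L-x)²/(24EI) = -(-12)·8²·(20-8)²/(24·50000) = 288/3125 m
Load 2 — applied couple M₀=2 kN·m at a=20/3 m (b=L-a=40/3):
  y_2 = (R_Ax³/6 - M_Ax²/2 - M₀(x-a)²/2)/EI  [x>a] with R_A=2/15, M_A=0 = ((2/15)·8³/6 - 0·8²/2 - 2·(8-(20/3))²/2)/50000 = 3/15625 m
Load 3 — applied couple M₀=6 kN·m at a=12 m (b=L-a=8):
  y_3 = (R_Ax³/6 - M_Ax²/2)/EI  [x≤a] with R_A=54/125, M_A=48/25 = ((54/125)·8³/6 - (48/25)·8²/2)/50000 = -192/390625 m
Load 4 — point force P=19 kN at a=15 m (b=L-a=5):
  y_4 = -Pb²x²(3aL-(3a+b)x)/(6L³EI)  [x≤a] = -19·5²·8²·(3·15·20-(3·15+5)·8)/(6·20³·50000) = -19/3000 m
Superposition: y = Σ y_i = 801817/9375000 m ≈ 0.085527 m

y(8) = 801817/9375000 m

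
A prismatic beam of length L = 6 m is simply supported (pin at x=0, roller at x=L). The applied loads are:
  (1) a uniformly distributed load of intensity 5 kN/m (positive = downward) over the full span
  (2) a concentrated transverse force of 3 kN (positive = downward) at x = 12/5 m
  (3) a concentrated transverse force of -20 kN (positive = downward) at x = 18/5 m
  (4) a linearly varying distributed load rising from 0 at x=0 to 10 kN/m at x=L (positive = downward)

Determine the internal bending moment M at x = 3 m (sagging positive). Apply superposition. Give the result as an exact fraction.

Load 1 — uniform load w=5 kN/m over full span:
  M_1 = wx(L-x)/2 = 5·3·(6-3)/2 = 45/2 kN·m
Load 2 — point force P=3 kN at a=12/5 m (b=L-a=18/5):
  M_2 = Pa(L-x)/L  [x>a] = 3·(12/5)·(6-3)/6 = 18/5 kN·m
Load 3 — point force P=-20 kN at a=18/5 m (b=L-a=12/5):
  M_3 = Pbx/L  [x≤a] = (-20)·(12/5)·3/6 = -24 kN·m
Load 4 — triangular load w₀=10 kN/m (0→w₀ over full span):
  M_4 = w₀Lx/6 - w₀x³/(6L) = 10·6·3/6 - 10·3³/(6·6) = 45/2 kN·m
Superposition: M = Σ M_i = 123/5 kN·m ≈ 24.600000 kN·m

M(3) = 123/5 kN·m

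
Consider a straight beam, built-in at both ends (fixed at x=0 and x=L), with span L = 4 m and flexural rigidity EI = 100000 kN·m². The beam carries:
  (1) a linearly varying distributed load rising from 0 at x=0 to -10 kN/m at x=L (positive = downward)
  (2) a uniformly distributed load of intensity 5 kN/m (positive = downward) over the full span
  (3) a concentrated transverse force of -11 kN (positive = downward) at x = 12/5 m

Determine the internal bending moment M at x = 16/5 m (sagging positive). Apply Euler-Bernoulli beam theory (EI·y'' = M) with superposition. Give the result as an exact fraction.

Load 1 — triangular load w₀=-10 kN/m (0→w₀ over full span):
  M_1 = 3w₀Lx/20 - w₀L²/30 - w₀x³/(6L) = 3·(-10)·4·(16/5)/20 - (-10)·4²/30 - (-10)·(16/5)³/(6·4) = -16/75 kN·m
Load 2 — uniform load w=5 kN/m over full span:
  M_2 = wLx/2 - wL²/12 - wx²/2 = 5·4·(16/5)/2 - 5·4²/12 - 5·(16/5)²/2 = -4/15 kN·m
Load 3 — point force P=-11 kN at a=12/5 m (b=L-a=8/5):
  M_3 = Pa²(a+3b)(L-x)/L³ - Pa²b/L²  [x>a] = (-11)·(12/5)²·((12/5)+3·(8/5))·(4-(16/5))/4³ - (-11)·(12/5)²·(8/5)/4² = 396/625 kN·m
Superposition: M = Σ M_i = 96/625 kN·m ≈ 0.153600 kN·m

M(16/5) = 96/625 kN·m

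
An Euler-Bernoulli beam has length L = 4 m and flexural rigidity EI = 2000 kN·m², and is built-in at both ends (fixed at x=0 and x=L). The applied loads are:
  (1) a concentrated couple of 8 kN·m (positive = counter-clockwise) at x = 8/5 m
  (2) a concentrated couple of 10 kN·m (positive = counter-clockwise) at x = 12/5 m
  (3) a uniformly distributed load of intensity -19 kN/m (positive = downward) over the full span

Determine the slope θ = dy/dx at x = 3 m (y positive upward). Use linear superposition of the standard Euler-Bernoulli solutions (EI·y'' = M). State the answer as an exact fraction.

θ(3) = -501/100000 rad

Load 1 — applied couple M₀=8 kN·m at a=8/5 m (b=L-a=12/5):
  θ_1 = (R_Ax²/2 - M_Ax - M₀(x-a))/EI  [x>a] with R_A=72/25, M_A=24/25 = ((72/25)·3²/2 - (24/25)·3 - 8·(3-(8/5)))/2000 = -7/12500 rad
Load 2 — applied couple M₀=10 kN·m at a=12/5 m (b=L-a=8/5):
  θ_2 = (R_Ax²/2 - M_Ax - M₀(x-a))/EI  [x>a] with R_A=18/5, M_A=16/5 = ((18/5)·3²/2 - (16/5)·3 - 10·(3-(12/5)))/2000 = 3/10000 rad
Load 3 — uniform load w=-19 kN/m over full span:
  θ_3 = -wx(L-x)(L-2x)/(12EI) = -(-19)·3·(4-3)·(4-2·3)/(12·2000) = -19/4000 rad
Superposition: θ = Σ θ_i = -501/100000 rad ≈ -0.005010 rad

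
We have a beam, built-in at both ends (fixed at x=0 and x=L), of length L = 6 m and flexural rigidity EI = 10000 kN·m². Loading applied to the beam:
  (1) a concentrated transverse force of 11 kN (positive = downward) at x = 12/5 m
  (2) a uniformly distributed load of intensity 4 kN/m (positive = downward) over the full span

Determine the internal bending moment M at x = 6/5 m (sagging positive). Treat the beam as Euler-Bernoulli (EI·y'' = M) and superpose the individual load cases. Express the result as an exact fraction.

M(6/5) = -894/625 kN·m

Load 1 — point force P=11 kN at a=12/5 m (b=L-a=18/5):
  M_1 = Pb²(3a+b)x/L³ - Pab²/L²  [x≤a] = 11·(18/5)²·(3·(12/5)+(18/5))·(6/5)/6³ - 11·(12/5)·(18/5)²/6² = -594/625 kN·m
Load 2 — uniform load w=4 kN/m over full span:
  M_2 = wLx/2 - wL²/12 - wx²/2 = 4·6·(6/5)/2 - 4·6²/12 - 4·(6/5)²/2 = -12/25 kN·m
Superposition: M = Σ M_i = -894/625 kN·m ≈ -1.430400 kN·m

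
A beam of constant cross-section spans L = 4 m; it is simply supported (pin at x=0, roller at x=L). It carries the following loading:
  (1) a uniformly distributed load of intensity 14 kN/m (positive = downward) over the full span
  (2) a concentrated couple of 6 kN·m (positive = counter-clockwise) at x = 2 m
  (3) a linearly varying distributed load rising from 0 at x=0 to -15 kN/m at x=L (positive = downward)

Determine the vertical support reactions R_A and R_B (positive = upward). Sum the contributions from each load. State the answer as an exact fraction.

R_A = 39/2 kN, R_B = 13/2 kN

Load 1 — uniform load w=14 kN/m over full span:
  R_A = wL/2 = 14·4/2 = 28 kN
  R_B = wL/2 = 14·4/2 = 28 kN
Load 2 — applied couple M₀=6 kN·m at a=2 m (b=L-a=2):
  R_A = M₀/L = 6/4 = 3/2 kN
  R_B = -M₀/L = -6/4 = -3/2 kN
Load 3 — triangular load w₀=-15 kN/m (0→w₀ over full span):
  R_A = w₀L/6 = (-15)·4/6 = -10 kN
  R_B = w₀L/3 = (-15)·4/3 = -20 kN
Superposition: R_A = 39/2 kN, R_B = 13/2 kN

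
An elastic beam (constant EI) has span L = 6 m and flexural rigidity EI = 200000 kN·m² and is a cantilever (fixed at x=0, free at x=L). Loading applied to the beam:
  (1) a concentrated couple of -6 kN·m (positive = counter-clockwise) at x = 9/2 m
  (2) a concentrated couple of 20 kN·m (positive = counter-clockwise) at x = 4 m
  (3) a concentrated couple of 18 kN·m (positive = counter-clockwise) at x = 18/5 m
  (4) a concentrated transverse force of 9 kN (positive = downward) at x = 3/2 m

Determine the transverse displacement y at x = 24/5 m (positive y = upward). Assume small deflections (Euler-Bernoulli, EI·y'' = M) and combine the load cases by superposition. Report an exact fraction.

y(24/5) = 24481/16000000 m

Load 1 — applied couple M₀=-6 kN·m at a=9/2 m (b=L-a=3/2):
  y_1 = M₀a(2x-a)/(2EI)  [x>a] = (-6)·(9/2)·(2·(24/5)-(9/2))/(2·200000) = -1377/4000000 m
Load 2 — applied couple M₀=20 kN·m at a=4 m (b=L-a=2):
  y_2 = M₀a(2x-a)/(2EI)  [x>a] = 20·4·(2·(24/5)-4)/(2·200000) = 7/6250 m
Load 3 — applied couple M₀=18 kN·m at a=18/5 m (b=L-a=12/5):
  y_3 = M₀a(2x-a)/(2EI)  [x>a] = 18·(18/5)·(2·(24/5)-(18/5))/(2·200000) = 243/250000 m
Load 4 — point force P=9 kN at a=3/2 m (b=L-a=9/2):
  y_4 = -Pa²(3x-a)/(6EI)  [x>a] = -9·(3/2)²·(3·(24/5)-(3/2))/(6·200000) = -3483/16000000 m
Superposition: y = Σ y_i = 24481/16000000 m ≈ 0.001530 m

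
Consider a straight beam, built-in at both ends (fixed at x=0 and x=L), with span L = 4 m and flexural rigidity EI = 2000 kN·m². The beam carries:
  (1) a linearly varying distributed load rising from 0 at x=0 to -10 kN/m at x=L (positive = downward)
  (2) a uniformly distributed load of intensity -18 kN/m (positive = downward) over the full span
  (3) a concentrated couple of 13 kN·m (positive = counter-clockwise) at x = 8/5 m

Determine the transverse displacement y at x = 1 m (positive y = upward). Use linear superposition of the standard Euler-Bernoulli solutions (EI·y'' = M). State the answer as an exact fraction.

y(1) = 27/6400 m

Load 1 — triangular load w₀=-10 kN/m (0→w₀ over full span):
  y_1 = -w₀x²(L-x)²(x+2L)/(120LEI) = -(-10)·1²·(4-1)²·(1+2·4)/(120·4·2000) = 27/32000 m
Load 2 — uniform load w=-18 kN/m over full span:
  y_2 = -wx²(L-x)²/(24EI) = -(-18)·1²·(4-1)²/(24·2000) = 27/8000 m
Load 3 — applied couple M₀=13 kN·m at a=8/5 m (b=L-a=12/5):
  y_3 = (R_Ax³/6 - M_Ax²/2)/EI  [x≤a] with R_A=117/25, M_A=39/25 = ((117/25)·1³/6 - (39/25)·1²/2)/2000 = 0 m
Superposition: y = Σ y_i = 27/6400 m ≈ 0.004219 m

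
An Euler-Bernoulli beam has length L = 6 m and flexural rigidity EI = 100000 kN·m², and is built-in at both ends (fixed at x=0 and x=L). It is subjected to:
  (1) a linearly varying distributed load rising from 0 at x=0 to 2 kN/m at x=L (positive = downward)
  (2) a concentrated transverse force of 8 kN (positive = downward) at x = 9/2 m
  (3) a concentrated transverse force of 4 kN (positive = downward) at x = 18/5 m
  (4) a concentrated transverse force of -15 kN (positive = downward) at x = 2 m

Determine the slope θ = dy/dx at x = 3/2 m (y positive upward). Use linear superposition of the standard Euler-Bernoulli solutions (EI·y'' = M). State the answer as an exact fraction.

θ(3/2) = 32223/1600000000 rad

Load 1 — triangular load w₀=2 kN/m (0→w₀ over full span):
  θ_1 = -w₀(2x(L-x)(L-2x)(x+2L)+x²(L-x)²)/(120LEI) = -2·(2·(3/2)·(6-(3/2))·(6-2·(3/2))·((3/2)+2·6)+(3/2)²·(6-(3/2))²)/(120·6·100000) = -1053/64000000 rad
Load 2 — point force P=8 kN at a=9/2 m (b=L-a=3/2):
  θ_2 = -Pb²x(2aL-(3a+b)x)/(2L³EI)  [x≤a] = -8·(3/2)²·(3/2)·(2·(9/2)·6-(3·(9/2)+(3/2))·(3/2))/(2·6³·100000) = -63/3200000 rad
Load 3 — point force P=4 kN at a=18/5 m (b=L-a=12/5):
  θ_3 = -Pb²x(2aL-(3a+b)x)/(2L³EI)  [x≤a] = -4·(12/5)²·(3/2)·(2·(18/5)·6-(3·(18/5)+(12/5))·(3/2))/(2·6³·100000) = -117/6250000 rad
Load 4 — point force P=-15 kN at a=2 m (b=L-a=4):
  θ_4 = -Pb²x(2aL-(3a+b)x)/(2L³EI)  [x≤a] = -(-15)·4²·(3/2)·(2·2·6-(3·2+4)·(3/2))/(2·6³·100000) = 3/40000 rad
Superposition: θ = Σ θ_i = 32223/1600000000 rad ≈ 0.000020 rad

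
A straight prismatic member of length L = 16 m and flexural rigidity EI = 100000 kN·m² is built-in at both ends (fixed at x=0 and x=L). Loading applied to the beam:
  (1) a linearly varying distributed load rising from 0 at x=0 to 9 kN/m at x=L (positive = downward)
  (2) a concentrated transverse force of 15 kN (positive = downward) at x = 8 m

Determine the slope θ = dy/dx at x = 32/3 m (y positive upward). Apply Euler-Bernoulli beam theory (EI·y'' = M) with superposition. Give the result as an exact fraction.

Load 1 — triangular load w₀=9 kN/m (0→w₀ over full span):
  θ_1 = -w₀(2x(L-x)(L-2x)(x+2L)+x²(L-x)²)/(120LEI) = -9·(2·(32/3)·(16-(32/3))·(16-2·(32/3))·((32/3)+2·16)+(32/3)²·(16-(32/3))²)/(120·16·100000) = 448/421875 rad
Load 2 — point force P=15 kN at a=8 m (b=L-a=8):
  θ_2 = Pa²(L-x)(2bL-(3b+a)(L-x))/(2L³EI)  [x>a] = 15·8²·(16-(32/3))·(2·8·16-(3·8+8)·(16-(32/3)))/(2·16³·100000) = 1/1875 rad
Superposition: θ = Σ θ_i = 673/421875 rad ≈ 0.001595 rad

θ(32/3) = 673/421875 rad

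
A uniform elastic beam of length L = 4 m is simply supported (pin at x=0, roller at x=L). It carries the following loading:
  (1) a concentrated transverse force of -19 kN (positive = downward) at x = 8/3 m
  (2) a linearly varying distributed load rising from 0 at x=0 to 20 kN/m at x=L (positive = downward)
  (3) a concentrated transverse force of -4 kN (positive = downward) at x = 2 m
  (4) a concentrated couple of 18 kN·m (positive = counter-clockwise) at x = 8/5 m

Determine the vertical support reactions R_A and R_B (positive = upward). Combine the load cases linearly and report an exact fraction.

Load 1 — point force P=-19 kN at a=8/3 m (b=L-a=4/3):
  R_A = Pb/L = (-19)·(4/3)/4 = -19/3 kN
  R_B = Pa/L = (-19)·(8/3)/4 = -38/3 kN
Load 2 — triangular load w₀=20 kN/m (0→w₀ over full span):
  R_A = w₀L/6 = 20·4/6 = 40/3 kN
  R_B = w₀L/3 = 20·4/3 = 80/3 kN
Load 3 — point force P=-4 kN at a=2 m (b=L-a=2):
  R_A = Pb/L = (-4)·2/4 = -2 kN
  R_B = Pa/L = (-4)·2/4 = -2 kN
Load 4 — applied couple M₀=18 kN·m at a=8/5 m (b=L-a=12/5):
  R_A = M₀/L = 18/4 = 9/2 kN
  R_B = -M₀/L = -18/4 = -9/2 kN
Superposition: R_A = 19/2 kN, R_B = 15/2 kN

R_A = 19/2 kN, R_B = 15/2 kN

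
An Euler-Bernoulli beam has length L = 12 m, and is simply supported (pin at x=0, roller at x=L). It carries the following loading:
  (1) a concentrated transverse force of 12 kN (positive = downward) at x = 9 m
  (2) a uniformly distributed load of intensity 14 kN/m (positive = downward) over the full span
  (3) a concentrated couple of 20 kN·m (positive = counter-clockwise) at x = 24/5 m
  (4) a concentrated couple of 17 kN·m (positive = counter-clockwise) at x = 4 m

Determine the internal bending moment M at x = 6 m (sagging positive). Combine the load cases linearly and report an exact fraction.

Load 1 — point force P=12 kN at a=9 m (b=L-a=3):
  M_1 = Pbx/L  [x≤a] = 12·3·6/12 = 18 kN·m
Load 2 — uniform load w=14 kN/m over full span:
  M_2 = wx(L-x)/2 = 14·6·(12-6)/2 = 252 kN·m
Load 3 — applied couple M₀=20 kN·m at a=24/5 m (b=L-a=36/5):
  M_3 = M₀x/L - M₀  [x>a] = 20·6/12 - 20 = -10 kN·m
Load 4 — applied couple M₀=17 kN·m at a=4 m (b=L-a=8):
  M_4 = M₀x/L - M₀  [x>a] = 17·6/12 - 17 = -17/2 kN·m
Superposition: M = Σ M_i = 503/2 kN·m ≈ 251.500000 kN·m

M(6) = 503/2 kN·m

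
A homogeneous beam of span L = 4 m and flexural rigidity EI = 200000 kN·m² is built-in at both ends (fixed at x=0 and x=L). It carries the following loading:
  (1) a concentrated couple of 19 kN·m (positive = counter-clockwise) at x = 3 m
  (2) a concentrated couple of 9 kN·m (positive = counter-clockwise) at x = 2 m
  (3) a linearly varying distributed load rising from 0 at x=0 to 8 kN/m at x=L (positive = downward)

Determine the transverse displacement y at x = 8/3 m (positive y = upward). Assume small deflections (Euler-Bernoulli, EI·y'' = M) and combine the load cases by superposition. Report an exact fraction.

y(8/3) = -661/22781250 m

Load 1 — applied couple M₀=19 kN·m at a=3 m (b=L-a=1):
  y_1 = (R_Ax³/6 - M_Ax²/2)/EI  [x≤a] with R_A=171/32, M_A=95/16 = ((171/32)·(8/3)³/6 - (95/16)·(8/3)²/2)/200000 = -19/900000 m
Load 2 — applied couple M₀=9 kN·m at a=2 m (b=L-a=2):
  y_2 = (R_Ax³/6 - M_Ax²/2 - M₀(x-a)²/2)/EI  [x>a] with R_A=27/8, M_A=9/4 = ((27/8)·(8/3)³/6 - (9/4)·(8/3)²/2 - 9·((8/3)-2)²/2)/200000 = 1/300000 m
Load 3 — triangular load w₀=8 kN/m (0→w₀ over full span):
  y_3 = -w₀x²(L-x)²(x+2L)/(120LEI) = -8·(8/3)²·(4-(8/3))²·((8/3)+2·4)/(120·4·200000) = -128/11390625 m
Superposition: y = Σ y_i = -661/22781250 m ≈ -0.000029 m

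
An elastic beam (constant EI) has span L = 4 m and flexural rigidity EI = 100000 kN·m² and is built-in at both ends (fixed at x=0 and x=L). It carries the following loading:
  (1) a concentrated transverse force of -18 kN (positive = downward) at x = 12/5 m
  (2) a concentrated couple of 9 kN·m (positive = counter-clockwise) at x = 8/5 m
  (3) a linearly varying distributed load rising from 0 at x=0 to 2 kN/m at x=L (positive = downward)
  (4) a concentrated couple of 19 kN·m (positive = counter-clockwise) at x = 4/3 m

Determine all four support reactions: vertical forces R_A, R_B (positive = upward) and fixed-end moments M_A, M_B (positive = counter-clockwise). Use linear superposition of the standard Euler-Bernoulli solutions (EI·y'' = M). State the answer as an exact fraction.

R_A = 1664/375 kN, M_A = -1787/375 kN·m, R_B = -6914/375 kN, M_B = 6743/375 kN·m

Load 1 — point force P=-18 kN at a=12/5 m (b=L-a=8/5):
  R_A = Pb²(3a+b)/L³ = (-18)·(8/5)²·(3·(12/5)+(8/5))/4³ = -792/125 kN
  M_A = Pab²/L² = (-18)·(12/5)·(8/5)²/4² = -864/125 kN·m
  R_B = Pa²(a+3b)/L³ = (-18)·(12/5)²·((12/5)+3·(8/5))/4³ = -1458/125 kN
  M_B = -Pa²b/L² = -(-18)·(12/5)²·(8/5)/4² = 1296/125 kN·m
Load 2 — applied couple M₀=9 kN·m at a=8/5 m (b=L-a=12/5):
  R_A = 6M₀ab/L³ = 6·9·(8/5)·(12/5)/4³ = 81/25 kN
  M_A = M₀b(2a-b)/L² = 9·(12/5)·(2·(8/5)-(12/5))/4² = 27/25 kN·m
  R_B = -6M₀ab/L³ = -6·9·(8/5)·(12/5)/4³ = -81/25 kN
  M_B = M₀a(2b-a)/L² = 9·(8/5)·(2·(12/5)-(8/5))/4² = 72/25 kN·m
Load 3 — triangular load w₀=2 kN/m (0→w₀ over full span):
  R_A = 3w₀L/20 = 3·2·4/20 = 6/5 kN
  M_A = w₀L²/30 = 2·4²/30 = 16/15 kN·m
  R_B = 7w₀L/20 = 7·2·4/20 = 14/5 kN
  M_B = -w₀L²/20 = -2·4²/20 = -8/5 kN·m
Load 4 — applied couple M₀=19 kN·m at a=4/3 m (b=L-a=8/3):
  R_A = 6M₀ab/L³ = 6·19·(4/3)·(8/3)/4³ = 19/3 kN
  M_A = M₀b(2a-b)/L² = 19·(8/3)·(2·(4/3)-(8/3))/4² = 0 kN·m
  R_B = -6M₀ab/L³ = -6·19·(4/3)·(8/3)/4³ = -19/3 kN
  M_B = M₀a(2b-a)/L² = 19·(4/3)·(2·(8/3)-(4/3))/4² = 19/3 kN·m
Superposition: R_A = 1664/375 kN, M_A = -1787/375 kN·m, R_B = -6914/375 kN, M_B = 6743/375 kN·m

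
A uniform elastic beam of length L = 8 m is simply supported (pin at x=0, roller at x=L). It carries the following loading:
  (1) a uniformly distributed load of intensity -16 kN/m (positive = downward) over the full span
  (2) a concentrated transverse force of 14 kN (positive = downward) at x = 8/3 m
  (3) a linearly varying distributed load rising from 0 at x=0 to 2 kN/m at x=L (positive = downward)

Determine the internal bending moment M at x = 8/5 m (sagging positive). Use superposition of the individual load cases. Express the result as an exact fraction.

M(8/5) = -23584/375 kN·m

Load 1 — uniform load w=-16 kN/m over full span:
  M_1 = wx(L-x)/2 = (-16)·(8/5)·(8-(8/5))/2 = -2048/25 kN·m
Load 2 — point force P=14 kN at a=8/3 m (b=L-a=16/3):
  M_2 = Pbx/L  [x≤a] = 14·(16/3)·(8/5)/8 = 224/15 kN·m
Load 3 — triangular load w₀=2 kN/m (0→w₀ over full span):
  M_3 = w₀Lx/6 - w₀x³/(6L) = 2·8·(8/5)/6 - 2·(8/5)³/(6·8) = 512/125 kN·m
Superposition: M = Σ M_i = -23584/375 kN·m ≈ -62.890667 kN·m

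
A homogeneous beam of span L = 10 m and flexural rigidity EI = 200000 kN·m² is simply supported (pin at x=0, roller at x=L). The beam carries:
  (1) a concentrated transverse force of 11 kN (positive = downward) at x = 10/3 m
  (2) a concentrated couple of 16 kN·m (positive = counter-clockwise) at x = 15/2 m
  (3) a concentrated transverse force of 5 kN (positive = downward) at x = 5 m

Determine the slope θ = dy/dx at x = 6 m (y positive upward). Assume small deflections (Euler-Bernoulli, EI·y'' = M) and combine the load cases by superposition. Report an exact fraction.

Load 1 — point force P=11 kN at a=10/3 m (b=L-a=20/3):
  θ_1 = -Pa(2L²-6Lx+3x²+a²)/(6LEI)  [x>a] = -11·(10/3)·(2·10²-6·10·6+3·6²+(10/3)²)/(6·10·200000) = 253/2025000 rad
Load 2 — applied couple M₀=16 kN·m at a=15/2 m (b=L-a=5/2):
  θ_2 = (M₀x²/(2L)+C₁)/EI  [x≤a] with C₁=M₀(3b²-L²)/(6L)=-65/3 = (16·6²/(2·10)+(-65/3))/200000 = 107/3000000 rad
Load 3 — point force P=5 kN at a=5 m (b=L-a=5):
  θ_3 = -Pa(2L²-6Lx+3x²+a²)/(6LEI)  [x>a] = -5·5·(2·10²-6·10·6+3·6²+5²)/(6·10·200000) = 9/160000 rad
Superposition: θ = Σ θ_i = 70261/324000000 rad ≈ 0.000217 rad

θ(6) = 70261/324000000 rad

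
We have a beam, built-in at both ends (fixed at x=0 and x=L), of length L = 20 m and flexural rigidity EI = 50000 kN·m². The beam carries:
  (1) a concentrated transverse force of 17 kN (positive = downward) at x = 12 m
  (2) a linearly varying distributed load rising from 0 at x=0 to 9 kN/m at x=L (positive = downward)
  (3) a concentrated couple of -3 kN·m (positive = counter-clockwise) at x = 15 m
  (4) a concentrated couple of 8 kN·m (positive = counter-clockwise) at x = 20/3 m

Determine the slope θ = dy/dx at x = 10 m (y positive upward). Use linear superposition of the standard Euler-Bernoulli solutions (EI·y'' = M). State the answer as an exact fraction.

θ(10) = -5101/4000000 rad

Load 1 — point force P=17 kN at a=12 m (b=L-a=8):
  θ_1 = -Pb²x(2aL-(3a+b)x)/(2L³EI)  [x≤a] = -17·8²·10·(2·12·20-(3·12+8)·10)/(2·20³·50000) = -17/31250 rad
Load 2 — triangular load w₀=9 kN/m (0→w₀ over full span):
  θ_2 = -w₀(2x(L-x)(L-2x)(x+2L)+x²(L-x)²)/(120LEI) = -9·(2·10·(20-10)·(20-2·10)·(10+2·20)+10²·(20-10)²)/(120·20·50000) = -3/4000 rad
Load 3 — applied couple M₀=-3 kN·m at a=15 m (b=L-a=5):
  θ_3 = (R_Ax²/2 - M_Ax)/EI  [x≤a] with R_A=-27/160, M_A=-15/16 = ((-27/160)·10²/2 - (-15/16)·10)/50000 = 3/160000 rad
Load 4 — applied couple M₀=8 kN·m at a=20/3 m (b=L-a=40/3):
  θ_4 = (R_Ax²/2 - M_Ax - M₀(x-a))/EI  [x>a] with R_A=8/15, M_A=0 = ((8/15)·10²/2 - 0·10 - 8·(10-(20/3)))/50000 = 0 rad
Superposition: θ = Σ θ_i = -5101/4000000 rad ≈ -0.001275 rad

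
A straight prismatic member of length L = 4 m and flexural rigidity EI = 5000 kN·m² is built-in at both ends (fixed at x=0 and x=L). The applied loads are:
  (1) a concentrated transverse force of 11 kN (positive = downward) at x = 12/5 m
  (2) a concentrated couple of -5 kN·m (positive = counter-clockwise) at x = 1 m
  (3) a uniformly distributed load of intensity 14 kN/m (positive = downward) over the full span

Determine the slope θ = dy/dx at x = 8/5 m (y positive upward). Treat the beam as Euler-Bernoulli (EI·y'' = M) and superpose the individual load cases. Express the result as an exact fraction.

Load 1 — point force P=11 kN at a=12/5 m (b=L-a=8/5):
  θ_1 = -Pb²x(2aL-(3a+b)x)/(2L³EI)  [x≤a] = -11·(8/5)²·(8/5)·(2·(12/5)·4-(3·(12/5)+(8/5))·(8/5))/(2·4³·5000) = -704/1953125 rad
Load 2 — applied couple M₀=-5 kN·m at a=1 m (b=L-a=3):
  θ_2 = (R_Ax²/2 - M_Ax - M₀(x-a))/EI  [x>a] with R_A=-45/32, M_A=15/16 = ((-45/32)·(8/5)²/2 - (15/16)·(8/5) - (-5)·((8/5)-1))/5000 = -3/50000 rad
Load 3 — uniform load w=14 kN/m over full span:
  θ_3 = -wx(L-x)(L-2x)/(12EI) = -14·(8/5)·(4-(8/5))·(4-2·(8/5))/(12·5000) = -56/78125 rad
Superposition: θ = Σ θ_i = -35539/31250000 rad ≈ -0.001137 rad

θ(8/5) = -35539/31250000 rad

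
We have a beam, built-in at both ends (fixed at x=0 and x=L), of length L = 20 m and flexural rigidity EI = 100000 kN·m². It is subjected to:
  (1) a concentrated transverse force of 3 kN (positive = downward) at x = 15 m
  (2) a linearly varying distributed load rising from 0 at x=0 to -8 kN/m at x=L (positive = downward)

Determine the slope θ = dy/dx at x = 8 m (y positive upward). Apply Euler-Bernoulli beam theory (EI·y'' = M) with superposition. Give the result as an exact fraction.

θ(8) = 1461/1000000 rad

Load 1 — point force P=3 kN at a=15 m (b=L-a=5):
  θ_1 = -Pb²x(2aL-(3a+b)x)/(2L³EI)  [x≤a] = -3·5²·8·(2·15·20-(3·15+5)·8)/(2·20³·100000) = -3/40000 rad
Load 2 — triangular load w₀=-8 kN/m (0→w₀ over full span):
  θ_2 = -w₀(2x(L-x)(L-2x)(x+2L)+x²(L-x)²)/(120LEI) = -(-8)·(2·8·(20-8)·(20-2·8)·(8+2·20)+8²·(20-8)²)/(120·20·100000) = 24/15625 rad
Superposition: θ = Σ θ_i = 1461/1000000 rad ≈ 0.001461 rad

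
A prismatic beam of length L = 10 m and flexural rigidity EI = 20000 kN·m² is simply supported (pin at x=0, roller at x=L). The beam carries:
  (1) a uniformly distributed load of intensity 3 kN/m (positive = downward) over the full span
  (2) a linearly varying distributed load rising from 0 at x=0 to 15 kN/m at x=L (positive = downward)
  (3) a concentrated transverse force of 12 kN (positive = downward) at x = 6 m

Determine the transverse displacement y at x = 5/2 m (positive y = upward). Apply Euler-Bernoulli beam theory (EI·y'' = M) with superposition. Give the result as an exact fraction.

y(5/2) = -562741/10240000 m

Load 1 — uniform load w=3 kN/m over full span:
  y_1 = -wx(L³-2Lx²+x³)/(24EI) = -3·(5/2)·(10³-2·10·(5/2)²+(5/2)³)/(24·20000) = -57/4096 m
Load 2 — triangular load w₀=15 kN/m (0→w₀ over full span):
  y_2 = -w₀x(7L⁴-10L²x²+3x⁴)/(360LEI) = -15·(5/2)·(7·10⁴-10·10²·(5/2)²+3·(5/2)⁴)/(360·10·20000) = -545/16384 m
Load 3 — point force P=12 kN at a=6 m (b=L-a=4):
  y_3 = -Pbx(L²-b²-x²)/(6LEI)  [x≤a] = -12·4·(5/2)·(10²-4²-(5/2)²)/(6·10·20000) = -311/40000 m
Superposition: y = Σ y_i = -562741/10240000 m ≈ -0.054955 m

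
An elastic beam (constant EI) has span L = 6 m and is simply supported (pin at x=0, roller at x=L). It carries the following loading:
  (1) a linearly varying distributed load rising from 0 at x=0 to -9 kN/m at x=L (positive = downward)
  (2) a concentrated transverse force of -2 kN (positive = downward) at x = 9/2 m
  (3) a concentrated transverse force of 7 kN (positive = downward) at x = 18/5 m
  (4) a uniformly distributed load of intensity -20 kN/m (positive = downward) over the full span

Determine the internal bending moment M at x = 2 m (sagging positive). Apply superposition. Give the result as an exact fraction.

Load 1 — triangular load w₀=-9 kN/m (0→w₀ over full span):
  M_1 = w₀Lx/6 - w₀x³/(6L) = (-9)·6·2/6 - (-9)·2³/(6·6) = -16 kN·m
Load 2 — point force P=-2 kN at a=9/2 m (b=L-a=3/2):
  M_2 = Pbx/L  [x≤a] = (-2)·(3/2)·2/6 = -1 kN·m
Load 3 — point force P=7 kN at a=18/5 m (b=L-a=12/5):
  M_3 = Pbx/L  [x≤a] = 7·(12/5)·2/6 = 28/5 kN·m
Load 4 — uniform load w=-20 kN/m over full span:
  M_4 = wx(L-x)/2 = (-20)·2·(6-2)/2 = -80 kN·m
Superposition: M = Σ M_i = -457/5 kN·m ≈ -91.400000 kN·m

M(2) = -457/5 kN·m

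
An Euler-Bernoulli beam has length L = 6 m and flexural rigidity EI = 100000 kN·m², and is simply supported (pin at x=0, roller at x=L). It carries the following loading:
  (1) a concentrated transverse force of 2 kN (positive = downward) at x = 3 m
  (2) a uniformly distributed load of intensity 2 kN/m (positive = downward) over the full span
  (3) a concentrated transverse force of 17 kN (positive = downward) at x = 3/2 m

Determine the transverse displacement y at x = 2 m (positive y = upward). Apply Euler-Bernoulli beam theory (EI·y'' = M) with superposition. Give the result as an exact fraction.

Load 1 — point force P=2 kN at a=3 m (b=L-a=3):
  y_1 = -Pbx(L²-b²-x²)/(6LEI)  [x≤a] = -2·3·2·(6²-3²-2²)/(6·6·100000) = -23/300000 m
Load 2 — uniform load w=2 kN/m over full span:
  y_2 = -wx(L³-2Lx²+x³)/(24EI) = -2·2·(6³-2·6·2²+2³)/(24·100000) = -11/37500 m
Load 3 — point force P=17 kN at a=3/2 m (b=L-a=9/2):
  y_3 = -Pa(L-x)(2Lx-a²-x²)/(6LEI)  [x>a] = -17·(3/2)·(6-2)·(2·6·2-(3/2)²-2²)/(6·6·100000) = -1207/2400000 m
Superposition: y = Σ y_i = -419/480000 m ≈ -0.000873 m

y(2) = -419/480000 m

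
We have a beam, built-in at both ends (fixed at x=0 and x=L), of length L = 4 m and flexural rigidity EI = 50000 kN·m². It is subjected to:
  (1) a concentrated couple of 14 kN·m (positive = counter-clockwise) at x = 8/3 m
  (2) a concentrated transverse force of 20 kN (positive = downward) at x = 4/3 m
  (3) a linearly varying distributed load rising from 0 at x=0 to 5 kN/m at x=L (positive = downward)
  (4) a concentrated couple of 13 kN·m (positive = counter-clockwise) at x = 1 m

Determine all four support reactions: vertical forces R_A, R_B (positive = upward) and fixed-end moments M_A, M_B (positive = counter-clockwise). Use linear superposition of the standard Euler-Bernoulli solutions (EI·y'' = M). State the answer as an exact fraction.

R_A = 22583/864 kN, M_A = 7235/432 kN·m, R_B = 3337/864 kN, M_B = -2533/432 kN·m

Load 1 — applied couple M₀=14 kN·m at a=8/3 m (b=L-a=4/3):
  R_A = 6M₀ab/L³ = 6·14·(8/3)·(4/3)/4³ = 14/3 kN
  M_A = M₀b(2a-b)/L² = 14·(4/3)·(2·(8/3)-(4/3))/4² = 14/3 kN·m
  R_B = -6M₀ab/L³ = -6·14·(8/3)·(4/3)/4³ = -14/3 kN
  M_B = M₀a(2b-a)/L² = 14·(8/3)·(2·(4/3)-(8/3))/4² = 0 kN·m
Load 2 — point force P=20 kN at a=4/3 m (b=L-a=8/3):
  R_A = Pb²(3a+b)/L³ = 20·(8/3)²·(3·(4/3)+(8/3))/4³ = 400/27 kN
  M_A = Pab²/L² = 20·(4/3)·(8/3)²/4² = 320/27 kN·m
  R_B = Pa²(a+3b)/L³ = 20·(4/3)²·((4/3)+3·(8/3))/4³ = 140/27 kN
  M_B = -Pa²b/L² = -20·(4/3)²·(8/3)/4² = -160/27 kN·m
Load 3 — triangular load w₀=5 kN/m (0→w₀ over full span):
  R_A = 3w₀L/20 = 3·5·4/20 = 3 kN
  M_A = w₀L²/30 = 5·4²/30 = 8/3 kN·m
  R_B = 7w₀L/20 = 7·5·4/20 = 7 kN
  M_B = -w₀L²/20 = -5·4²/20 = -4 kN·m
Load 4 — applied couple M₀=13 kN·m at a=1 m (b=L-a=3):
  R_A = 6M₀ab/L³ = 6·13·1·3/4³ = 117/32 kN
  M_A = M₀b(2a-b)/L² = 13·3·(2·1-3)/4² = -39/16 kN·m
  R_B = -6M₀ab/L³ = -6·13·1·3/4³ = -117/32 kN
  M_B = M₀a(2b-a)/L² = 13·1·(2·3-1)/4² = 65/16 kN·m
Superposition: R_A = 22583/864 kN, M_A = 7235/432 kN·m, R_B = 3337/864 kN, M_B = -2533/432 kN·m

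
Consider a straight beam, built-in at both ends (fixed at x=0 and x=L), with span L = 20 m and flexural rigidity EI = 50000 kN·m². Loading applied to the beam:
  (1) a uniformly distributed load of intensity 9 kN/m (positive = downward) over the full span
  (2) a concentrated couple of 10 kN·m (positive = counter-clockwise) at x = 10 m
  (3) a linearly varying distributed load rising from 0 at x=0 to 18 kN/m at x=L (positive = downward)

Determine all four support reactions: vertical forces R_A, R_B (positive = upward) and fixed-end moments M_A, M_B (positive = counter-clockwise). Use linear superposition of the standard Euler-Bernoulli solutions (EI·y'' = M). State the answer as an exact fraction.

Load 1 — uniform load w=9 kN/m over full span:
  R_A = wL/2 = 9·20/2 = 90 kN
  M_A = wL²/12 = 9·20²/12 = 300 kN·m
  R_B = wL/2 = 9·20/2 = 90 kN
  M_B = -wL²/12 = -9·20²/12 = -300 kN·m
Load 2 — applied couple M₀=10 kN·m at a=10 m (b=L-a=10):
  R_A = 6M₀ab/L³ = 6·10·10·10/20³ = 3/4 kN
  M_A = M₀b(2a-b)/L² = 10·10·(2·10-10)/20² = 5/2 kN·m
  R_B = -6M₀ab/L³ = -6·10·10·10/20³ = -3/4 kN
  M_B = M₀a(2b-a)/L² = 10·10·(2·10-10)/20² = 5/2 kN·m
Load 3 — triangular load w₀=18 kN/m (0→w₀ over full span):
  R_A = 3w₀L/20 = 3·18·20/20 = 54 kN
  M_A = w₀L²/30 = 18·20²/30 = 240 kN·m
  R_B = 7w₀L/20 = 7·18·20/20 = 126 kN
  M_B = -w₀L²/20 = -18·20²/20 = -360 kN·m
Superposition: R_A = 579/4 kN, M_A = 1085/2 kN·m, R_B = 861/4 kN, M_B = -1315/2 kN·m

R_A = 579/4 kN, M_A = 1085/2 kN·m, R_B = 861/4 kN, M_B = -1315/2 kN·m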